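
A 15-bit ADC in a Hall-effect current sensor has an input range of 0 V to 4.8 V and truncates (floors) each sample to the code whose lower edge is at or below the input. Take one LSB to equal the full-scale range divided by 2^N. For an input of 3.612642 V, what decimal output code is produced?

V_FS = 4.8 V. LSB = 4.8 V / 2^15 ≈ 146.5 µV.
code = ⌊(V_in − V_min)/LSB⌋ = ⌊(V_in − V_min) × 2^15 / range⌋
     = ⌊(3.612642 − (0)) × 32768 / 4.8⌋ = ⌊3.612642 × 32768/4.8⌋
     = ⌊24662.303⌋ = 24662.

24662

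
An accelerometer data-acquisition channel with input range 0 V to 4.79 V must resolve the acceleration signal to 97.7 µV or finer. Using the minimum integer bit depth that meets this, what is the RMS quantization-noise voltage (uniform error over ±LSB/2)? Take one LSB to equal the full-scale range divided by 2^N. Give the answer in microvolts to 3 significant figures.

Full-scale range = 4.79 V.
Required number of levels: 4.79/97.7 µV = 49028; smallest N with 2^N ≥ that is 16.
LSB = 4.79 V / 2^16 = 73.090 µV.
V_rms = LSB/√12 = 21.1 µV.

21.1 µV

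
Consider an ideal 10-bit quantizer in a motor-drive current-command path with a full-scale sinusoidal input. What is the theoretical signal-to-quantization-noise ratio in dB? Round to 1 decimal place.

6.02(10) + 1.76 = 60.20 + 1.76 = 61.96 dB.

62.0 dB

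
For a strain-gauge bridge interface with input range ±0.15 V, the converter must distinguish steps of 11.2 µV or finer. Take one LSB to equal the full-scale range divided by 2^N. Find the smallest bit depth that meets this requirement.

15 bits

Span: 0.15 V − (-0.15 V) = 0.3 V.
Need 2^N ≥ 0.3 V / 11.2 µV = 26790 → N_min = 15.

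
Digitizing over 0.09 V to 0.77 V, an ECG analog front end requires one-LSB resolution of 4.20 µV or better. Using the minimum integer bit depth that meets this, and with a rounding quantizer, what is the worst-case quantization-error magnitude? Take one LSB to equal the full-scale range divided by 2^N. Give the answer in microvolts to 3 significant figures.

The full-scale span is 0.77 − (0.09) = 0.68 V.
Levels needed ≥ 0.68/4.20 µV = 161900. 2^18 = 262144 suffices, so N_min = 18.
One LSB is 0.68 V / 262144 = 2.5940 µV.
Half an LSB is 1.30 µV.

1.30 µV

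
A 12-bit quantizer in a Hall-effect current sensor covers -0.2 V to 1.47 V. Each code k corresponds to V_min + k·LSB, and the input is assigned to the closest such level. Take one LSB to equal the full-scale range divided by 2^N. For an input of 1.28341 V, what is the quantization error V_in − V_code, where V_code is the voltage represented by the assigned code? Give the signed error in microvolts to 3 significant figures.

+143 µV

The full-scale span is 1.47 − (-0.2) = 1.67 V. LSB = 1.67 V / 2^12 ≈ 407.7 µV.
(V_in − V_min)/LSB = (1.28341 − (-0.2)) × 4096/1.67 = 3638.3517 → nearest code k = 3638.
V_code = -0.2 + (3638/4096) × 1.67 = 1.283266602 V.
Error = V_in − V_code = 1.28341 − (1.283266602) = +143 µV.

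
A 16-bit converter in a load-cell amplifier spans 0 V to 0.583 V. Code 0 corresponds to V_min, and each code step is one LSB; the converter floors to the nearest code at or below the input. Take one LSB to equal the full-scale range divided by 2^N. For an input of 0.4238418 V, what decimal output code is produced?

V_FS = 0.583 V. LSB = 0.583 V / 2^16 ≈ 8.896 µV.
(V_in − V_min) × 2^16/range = (0.4238418 − (0)) × 65536/0.583 = 47644.762.
Floor → code = 47644.

47644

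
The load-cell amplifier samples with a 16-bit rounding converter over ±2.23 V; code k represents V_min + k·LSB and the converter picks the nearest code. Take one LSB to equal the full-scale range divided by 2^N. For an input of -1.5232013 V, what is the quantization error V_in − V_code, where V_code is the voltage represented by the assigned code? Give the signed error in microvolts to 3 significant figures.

−12.2 µV

The full-scale span is 2.23 − (-2.23) = 4.46 V. LSB = 4.46 V / 2^16 ≈ 68.05 µV.
Position in LSBs: (-1.5232013 − (-2.23)) × 65536/4.46 = 10385.8205; rounding gives k = 10386.
V_code = V_min + k × range/2^16 = -2.23 + 10386 × 4.46/65536 = -1.5231890869 V.
e = -1.5232013 − (-1.5231890869) = −12.2 µV.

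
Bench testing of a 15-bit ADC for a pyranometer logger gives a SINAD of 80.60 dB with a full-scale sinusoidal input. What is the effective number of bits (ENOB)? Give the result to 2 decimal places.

Inverting SNR = 6.02 N + 1.76: N_eff = (80.60 − 1.76)/6.02 = 13.0963.

13.10 bits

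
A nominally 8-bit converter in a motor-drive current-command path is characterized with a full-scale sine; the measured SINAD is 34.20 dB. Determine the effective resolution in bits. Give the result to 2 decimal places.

ENOB = (SINAD − 1.76) / 6.02 = (34.20 − 1.76) / 6.02 = 32.44 / 6.02 = 5.3887.

5.39 bits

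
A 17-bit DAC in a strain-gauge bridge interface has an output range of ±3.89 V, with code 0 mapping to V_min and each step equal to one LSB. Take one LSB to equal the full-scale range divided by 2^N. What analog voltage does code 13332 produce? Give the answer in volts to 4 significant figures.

The full-scale span is 3.89 − (-3.89) = 7.78 V. LSB = 7.78 V / 2^17.
V_out = V_min + code × LSB = -3.89 V + 13332 × 7.78 V / 131072
      = -3.89 + 0.791343 = -3.09866 V.

-3.099 V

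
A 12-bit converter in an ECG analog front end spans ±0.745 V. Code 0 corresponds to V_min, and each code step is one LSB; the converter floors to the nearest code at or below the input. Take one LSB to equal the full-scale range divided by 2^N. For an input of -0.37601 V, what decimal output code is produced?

1014

Full-scale range = 0.745 V − (-0.745 V) = 1.49 V. LSB = 1.49 V / 2^12 ≈ 363.8 µV.
V_in − V_min = -0.37601 − (-0.745) = 0.36899 V.
Divide by LSB: 0.36899 × 4096/1.49 = 1014.3510.
Truncating gives code 1014.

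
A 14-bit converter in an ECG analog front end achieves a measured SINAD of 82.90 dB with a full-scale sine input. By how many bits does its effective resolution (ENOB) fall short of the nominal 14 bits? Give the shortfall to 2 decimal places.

0.52 bits

N_eff = (82.90 − 1.76)/6.02 = 13.4784 bits.
14 − 13.4784 = 0.52 bits below nominal.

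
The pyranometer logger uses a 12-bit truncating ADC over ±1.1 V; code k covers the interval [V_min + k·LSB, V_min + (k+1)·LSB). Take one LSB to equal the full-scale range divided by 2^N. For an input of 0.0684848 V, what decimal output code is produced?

2175

Full-scale range = 1.1 V − (-1.1 V) = 2.2 V. LSB = 2.2 V / 2^12 ≈ 0.5371 mV.
V_in − V_min = 0.0684848 − (-1.1) = 1.1684848 V.
Divide by LSB: 1.1684848 × 4096/2.2 = 2175.5062.
Truncating gives code 2175.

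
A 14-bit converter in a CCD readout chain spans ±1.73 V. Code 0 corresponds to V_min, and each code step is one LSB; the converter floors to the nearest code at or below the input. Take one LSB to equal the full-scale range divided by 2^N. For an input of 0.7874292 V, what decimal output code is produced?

Range = 1.73 − (-1.73) = 3.46 V. LSB = 3.46 V / 2^14 ≈ 211.2 µV.
(V_in − V_min) × 2^14/range = (0.7874292 − (-1.73)) × 16384/3.46 = 11920.682.
Floor → code = 11920.

11920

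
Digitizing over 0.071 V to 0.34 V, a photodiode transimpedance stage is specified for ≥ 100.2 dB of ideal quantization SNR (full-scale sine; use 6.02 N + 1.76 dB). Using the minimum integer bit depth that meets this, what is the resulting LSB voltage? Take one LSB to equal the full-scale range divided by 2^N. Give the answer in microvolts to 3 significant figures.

Range = 0.34 − (0.071) = 0.269 V.
Solving 6.02 N ≥ 100.2 − 1.76: N ≥ 16.352. Round up → N = 17.
LSB = 0.269 V / 2^17 = 2.05 µV.

2.05 µV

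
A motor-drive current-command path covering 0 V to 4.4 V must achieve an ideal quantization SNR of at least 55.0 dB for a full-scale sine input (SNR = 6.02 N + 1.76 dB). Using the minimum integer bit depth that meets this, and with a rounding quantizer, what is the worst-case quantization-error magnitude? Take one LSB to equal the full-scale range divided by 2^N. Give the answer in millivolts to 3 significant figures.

4.30 mV

V_FS = 4.4 V.
Solving 6.02 N ≥ 55.0 − 1.76: N ≥ 8.844. Round up → N = 9.
LSB = 4.4 V ÷ 2^9 = 4.4/512 V = 8.5938 mV.
Max error for round-to-nearest is LSB/2 = 4.30 mV.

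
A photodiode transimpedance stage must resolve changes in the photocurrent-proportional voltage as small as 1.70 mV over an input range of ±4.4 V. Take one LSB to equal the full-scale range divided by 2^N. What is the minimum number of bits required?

Range = 4.4 − (-4.4) = 8.8 V.
Required number of levels: 8.8/1.70 mV = 5176.5; smallest N with 2^N ≥ that is 13.

13 bits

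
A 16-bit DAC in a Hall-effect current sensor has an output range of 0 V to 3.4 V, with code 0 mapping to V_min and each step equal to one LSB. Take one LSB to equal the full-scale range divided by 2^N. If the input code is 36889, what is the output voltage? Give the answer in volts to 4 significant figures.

Range is 3.4 V. LSB = 3.4 V / 2^16.
V_out = V_min + code × LSB = 0 V + 36889 × 3.4 V / 65536
      = 0 V + 1.91380 V = 1.91380 V.

1.914 V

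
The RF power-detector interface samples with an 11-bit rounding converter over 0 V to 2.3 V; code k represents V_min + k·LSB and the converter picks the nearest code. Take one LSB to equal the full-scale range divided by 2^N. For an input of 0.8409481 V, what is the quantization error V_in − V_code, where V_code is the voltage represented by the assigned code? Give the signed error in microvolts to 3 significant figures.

Span = 2.3 V. LSB = 2.3 V / 2^11 ≈ 1.123 mV.
(V_in − V_min)/LSB = (0.8409481 − (0)) × 2048/2.3 = 748.8094 → nearest code k = 749.
V_code = V_min + k × range/2^11 = 0 + 749 × 2.3/2048 = 0.8411621094 V.
Error = V_in − V_code = 0.8409481 − (0.8411621094) = −214 µV.

−214 µV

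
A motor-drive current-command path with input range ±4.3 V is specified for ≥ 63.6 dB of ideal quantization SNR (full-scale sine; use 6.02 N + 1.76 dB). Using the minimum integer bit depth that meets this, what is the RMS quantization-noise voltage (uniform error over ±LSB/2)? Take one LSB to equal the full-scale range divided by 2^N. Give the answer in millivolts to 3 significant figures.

1.21 mV

The full-scale span is 4.3 − (-4.3) = 8.6 V.
Solving 6.02 N ≥ 63.6 − 1.76: N ≥ 10.272. Round up → N = 11.
One LSB is 8.6 V / 2048 = 4.1992 mV.
σ_q = LSB/√12 = 4.1992 mV/3.4641 = 1.21 mV.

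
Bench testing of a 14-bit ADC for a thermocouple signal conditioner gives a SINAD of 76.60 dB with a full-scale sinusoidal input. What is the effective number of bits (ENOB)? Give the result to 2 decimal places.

Inverting SNR = 6.02 N + 1.76: N_eff = (76.60 − 1.76)/6.02 = 12.4319.

12.43 bits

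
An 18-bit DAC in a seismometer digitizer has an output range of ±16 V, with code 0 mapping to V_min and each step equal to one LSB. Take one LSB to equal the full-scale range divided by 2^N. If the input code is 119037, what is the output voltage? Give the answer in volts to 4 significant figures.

Span: 16 V − (-16 V) = 32 V. LSB = 32 V / 2^18.
Output = V_min + (119037/262144) × range = -16 + 0.454090 × 32 V
      = -16 + 14.5309 = -1.46912 V.

-1.469 V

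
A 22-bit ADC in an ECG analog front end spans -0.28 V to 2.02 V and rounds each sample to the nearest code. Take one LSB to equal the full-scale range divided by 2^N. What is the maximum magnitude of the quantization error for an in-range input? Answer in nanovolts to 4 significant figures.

274.2 nV

Range = 2.02 − (-0.28) = 2.3 V.
LSB = 2.3 V / 2^22 = 0.548363 µV.
Worst-case error for round-to-nearest is half an LSB: 274.2 nV.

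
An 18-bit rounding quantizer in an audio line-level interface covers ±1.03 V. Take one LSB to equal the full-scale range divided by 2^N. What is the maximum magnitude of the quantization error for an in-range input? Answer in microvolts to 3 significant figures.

Span: 1.03 V − (-1.03 V) = 2.06 V.
One LSB is 2.06 V / 262144 = 7.8583 µV.
|e|_max = LSB/2 = 3.93 µV.

3.93 µV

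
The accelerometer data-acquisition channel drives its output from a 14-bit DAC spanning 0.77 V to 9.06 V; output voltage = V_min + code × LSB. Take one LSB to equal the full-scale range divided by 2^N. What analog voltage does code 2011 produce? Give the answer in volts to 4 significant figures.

1.788 V

Span: 9.06 V − (0.77 V) = 8.29 V. LSB = 8.29 V / 2^14.
V_out = V_min + code × LSB = 0.77 V + 2011 × 8.29 V / 16384
      = 0.77 V + 1.01753 V = 1.78753 V.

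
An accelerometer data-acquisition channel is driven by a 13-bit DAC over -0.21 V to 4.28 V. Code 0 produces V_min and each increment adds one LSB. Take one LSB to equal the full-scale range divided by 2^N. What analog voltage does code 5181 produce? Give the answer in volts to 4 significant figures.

2.630 V

Span: 4.28 V − (-0.21 V) = 4.49 V. LSB = 4.49 V / 2^13.
V_out = V_min + code × LSB = -0.21 V + 5181 × 4.49 V / 8192
      = -0.21 V + 2.83968 V = 2.62968 V.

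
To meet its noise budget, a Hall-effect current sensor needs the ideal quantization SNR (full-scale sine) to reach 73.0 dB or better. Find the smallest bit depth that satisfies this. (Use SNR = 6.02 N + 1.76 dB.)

Required N = ⌈(73.0 − 1.76)/6.02⌉ = ⌈11.834⌉ = 12.

12 bits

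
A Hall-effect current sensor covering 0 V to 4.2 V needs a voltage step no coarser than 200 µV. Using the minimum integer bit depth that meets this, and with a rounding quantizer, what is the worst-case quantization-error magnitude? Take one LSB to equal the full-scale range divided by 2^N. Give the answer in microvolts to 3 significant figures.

64.1 µV

Span = 4.2 V.
Need 2^N ≥ 4.2 V / 200 µV = 21000 → N_min = 15.
LSB = 4.2 V / 2^15 = 128.17 µV.
Max error for round-to-nearest is LSB/2 = 64.1 µV.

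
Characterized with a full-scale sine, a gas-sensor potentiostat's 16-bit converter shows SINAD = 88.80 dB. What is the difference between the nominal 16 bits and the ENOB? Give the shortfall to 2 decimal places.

ENOB = (SINAD − 1.76)/6.02 = (88.80 − 1.76)/6.02 = 14.4585 bits.
Lost resolution: 16 − 14.4585 = 1.5415 bits.

1.54 bits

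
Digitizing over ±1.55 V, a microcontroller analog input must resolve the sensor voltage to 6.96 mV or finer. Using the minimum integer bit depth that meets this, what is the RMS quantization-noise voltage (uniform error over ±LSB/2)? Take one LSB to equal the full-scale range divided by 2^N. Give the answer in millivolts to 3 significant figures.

Full-scale range = 1.55 V − (-1.55 V) = 3.1 V.
Need 2^N ≥ 3.1 V / 6.96 mV = 445.4 → N_min = 9.
LSB = 3.1 V / 2^9 = 6.0547 mV.
σ_q = LSB/√12 = 6.0547 mV/3.4641 = 1.75 mV.

1.75 mV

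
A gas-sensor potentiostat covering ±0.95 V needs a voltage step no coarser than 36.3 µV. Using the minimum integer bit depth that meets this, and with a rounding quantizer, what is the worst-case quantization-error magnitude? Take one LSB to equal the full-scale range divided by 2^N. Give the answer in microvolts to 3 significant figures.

14.5 µV

Range = 0.95 − (-0.95) = 1.9 V.
Required number of levels: 1.9/36.3 µV = 52342; smallest N with 2^N ≥ that is 16.
One LSB is 1.9 V / 65536 = 28.992 µV.
Max error for round-to-nearest is LSB/2 = 14.5 µV.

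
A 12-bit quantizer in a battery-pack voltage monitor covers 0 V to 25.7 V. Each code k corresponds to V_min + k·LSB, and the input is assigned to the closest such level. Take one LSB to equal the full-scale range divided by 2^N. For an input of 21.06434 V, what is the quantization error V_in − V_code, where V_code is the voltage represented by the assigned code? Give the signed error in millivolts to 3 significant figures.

+1.13 mV

Span = 25.7 V. LSB = 25.7 V / 2^12 ≈ 6.274 mV.
Position in LSBs: (21.06434 − (0)) × 4096/25.7 = 3357.1804; rounding gives k = 3357.
Reconstructed level: 0 + 3357 × 25.7/4096 V = 21.06320801 V.
Error = V_in − V_code = 21.06434 − (21.06320801) = +1.13 mV.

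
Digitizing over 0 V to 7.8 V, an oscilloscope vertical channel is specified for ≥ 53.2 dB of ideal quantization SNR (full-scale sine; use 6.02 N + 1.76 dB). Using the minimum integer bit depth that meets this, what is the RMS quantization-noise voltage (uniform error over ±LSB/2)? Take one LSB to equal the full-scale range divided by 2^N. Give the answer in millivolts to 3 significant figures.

4.40 mV

Span = 7.8 V.
Solving 6.02 N ≥ 53.2 − 1.76: N ≥ 8.545. Round up → N = 9.
LSB = 7.8 V ÷ 2^9 = 7.8/512 V = 15.234 mV.
RMS noise = LSB/√12 = 4.40 mV.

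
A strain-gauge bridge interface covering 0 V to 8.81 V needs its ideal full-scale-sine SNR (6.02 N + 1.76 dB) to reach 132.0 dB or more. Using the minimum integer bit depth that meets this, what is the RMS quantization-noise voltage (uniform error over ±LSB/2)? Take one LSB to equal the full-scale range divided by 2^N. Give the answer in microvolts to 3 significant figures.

0.606 µV

V_FS = 8.81 V.
Required N = ⌈(132.0 − 1.76)/6.02⌉ = ⌈21.635⌉ = 22.
One LSB is 8.81 V / 4194304 = 2.1005 µV.
V_rms = LSB/√12 = 0.606 µV.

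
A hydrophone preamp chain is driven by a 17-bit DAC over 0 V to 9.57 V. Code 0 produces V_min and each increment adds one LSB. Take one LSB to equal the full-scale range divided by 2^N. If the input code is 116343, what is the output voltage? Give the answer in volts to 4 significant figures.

Full-scale range = 9.57 V. LSB = 9.57 V / 2^17.
Output = V_min + (116343/131072) × range = 0 + 0.887627 × 9.57 V
      = 0 V + 8.49459 V = 8.49459 V.

8.495 V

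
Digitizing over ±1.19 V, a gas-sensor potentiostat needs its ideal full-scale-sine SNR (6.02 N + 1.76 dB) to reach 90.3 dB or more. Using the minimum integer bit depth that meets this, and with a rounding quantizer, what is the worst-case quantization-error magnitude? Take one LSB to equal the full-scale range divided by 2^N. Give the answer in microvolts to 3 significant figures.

36.3 µV

The full-scale span is 1.19 − (-1.19) = 2.38 V.
N ≥ (90.3 − 1.76)/6.02 = 14.708 → N_min = 15.
Step size = 2.38/32768 V = 72.632 µV.
|e|_max = LSB/2 = 36.3 µV.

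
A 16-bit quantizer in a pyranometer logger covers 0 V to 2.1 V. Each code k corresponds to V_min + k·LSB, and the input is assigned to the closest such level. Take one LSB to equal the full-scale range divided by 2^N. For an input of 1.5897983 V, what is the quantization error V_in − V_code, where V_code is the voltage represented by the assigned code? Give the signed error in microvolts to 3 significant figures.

Range is 2.1 V. LSB = 2.1 V / 2^16 ≈ 32.04 µV.
Position in LSBs: (1.5897983 − (0)) × 65536/2.1 = 49613.8197; rounding gives k = 49614.
V_code = V_min + k × range/2^16 = 0 + 49614 × 2.1/65536 = 1.5898040771 V.
Error = V_in − V_code = 1.5897983 − (1.5898040771) = −5.78 µV.

−5.78 µV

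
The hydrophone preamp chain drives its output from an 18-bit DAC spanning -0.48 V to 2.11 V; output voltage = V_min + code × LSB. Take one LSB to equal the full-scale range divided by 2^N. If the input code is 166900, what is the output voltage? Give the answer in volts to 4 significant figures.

Full-scale range = 2.11 V − (-0.48 V) = 2.59 V. LSB = 2.59 V / 2^18.
V_out = V_min + code × LSB = -0.48 V + 166900 × 2.59 V / 262144
      = -0.48 + 1.64898 = 1.16898 V.

1.169 V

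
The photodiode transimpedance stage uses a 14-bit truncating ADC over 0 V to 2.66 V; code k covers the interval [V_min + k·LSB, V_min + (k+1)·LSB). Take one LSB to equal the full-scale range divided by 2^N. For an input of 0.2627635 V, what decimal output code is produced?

1618

Full-scale range = 2.66 V. LSB = 2.66 V / 2^14 ≈ 162.4 µV.
(V_in − V_min) × 2^14/range = (0.2627635 − (0)) × 16384/2.66 = 1618.465.
Floor → code = 1618.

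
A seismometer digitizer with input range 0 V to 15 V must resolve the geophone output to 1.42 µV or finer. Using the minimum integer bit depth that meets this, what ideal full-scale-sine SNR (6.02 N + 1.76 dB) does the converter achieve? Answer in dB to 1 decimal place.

Span = 15 V.
Required number of levels: 15/1.42 µV = 1.0563e7; smallest N with 2^N ≥ that is 24.
Ideal SNR at N = 24: 6.02·24 + 1.76 = 146.2 dB.

146.2 dB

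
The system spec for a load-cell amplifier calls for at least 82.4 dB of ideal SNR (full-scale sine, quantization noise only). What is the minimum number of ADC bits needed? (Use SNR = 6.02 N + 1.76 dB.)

14 bits

Solving 6.02 N ≥ 82.4 − 1.76: N ≥ 13.395. Round up → N = 14.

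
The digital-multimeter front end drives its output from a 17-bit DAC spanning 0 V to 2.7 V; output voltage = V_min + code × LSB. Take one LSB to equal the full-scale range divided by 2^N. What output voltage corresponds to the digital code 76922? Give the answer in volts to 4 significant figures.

1.585 V

V_FS = 2.7 V. LSB = 2.7 V / 2^17.
V_out = V_min + code × LSB = 0 V + 76922 × 2.7 V / 131072
      = 0 V + 1.58454 V = 1.58454 V.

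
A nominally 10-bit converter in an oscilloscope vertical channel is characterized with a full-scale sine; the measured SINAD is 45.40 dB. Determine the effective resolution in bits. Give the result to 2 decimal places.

7.25 bits

Inverting SNR = 6.02 N + 1.76: N_eff = (45.40 − 1.76)/6.02 = 7.2492.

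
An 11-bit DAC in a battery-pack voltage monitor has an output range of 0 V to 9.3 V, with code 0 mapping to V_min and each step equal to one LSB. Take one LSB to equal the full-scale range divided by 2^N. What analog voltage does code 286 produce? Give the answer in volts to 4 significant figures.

1.299 V

Full-scale range = 9.3 V. LSB = 9.3 V / 2^11.
Output = V_min + (286/2048) × range = 0 + 0.139648 × 9.3 V
      = 0 + 1.29873 = 1.29873 V.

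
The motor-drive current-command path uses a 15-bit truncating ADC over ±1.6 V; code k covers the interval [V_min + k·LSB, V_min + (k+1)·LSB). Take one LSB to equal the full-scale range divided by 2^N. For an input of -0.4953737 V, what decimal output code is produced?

The full-scale span is 1.6 − (-1.6) = 3.2 V. LSB = 3.2 V / 2^15 ≈ 97.66 µV.
V_in − V_min = -0.4953737 − (-1.6) = 1.1046263 V.
Divide by LSB: 1.1046263 × 32768/3.2 = 11311.3733.
Truncating gives code 11311.

11311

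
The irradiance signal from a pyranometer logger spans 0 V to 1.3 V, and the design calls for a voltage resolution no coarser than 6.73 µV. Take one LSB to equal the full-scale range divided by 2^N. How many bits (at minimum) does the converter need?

V_FS = 1.3 V.
1.3 V / 6.73 µV = 193200. Since 2^17 = 131072 and 2^18 = 262144, N = 18.

18 bits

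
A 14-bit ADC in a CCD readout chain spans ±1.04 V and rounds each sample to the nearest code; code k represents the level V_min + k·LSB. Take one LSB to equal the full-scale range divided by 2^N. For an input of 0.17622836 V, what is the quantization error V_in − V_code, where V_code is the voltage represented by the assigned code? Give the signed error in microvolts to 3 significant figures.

+17.4 µV

Range = 1.04 − (-1.04) = 2.08 V. LSB = 2.08 V / 2^14 ≈ 127.0 µV.
Position in LSBs: (0.17622836 − (-1.04)) × 16384/2.08 = 9580.1372; rounding gives k = 9580.
Reconstructed level: -1.04 + 9580 × 2.08/16384 V = 0.17621093750 V.
V_in − V_code = 0.17622836 − (0.17621093750) = +17.4 µV.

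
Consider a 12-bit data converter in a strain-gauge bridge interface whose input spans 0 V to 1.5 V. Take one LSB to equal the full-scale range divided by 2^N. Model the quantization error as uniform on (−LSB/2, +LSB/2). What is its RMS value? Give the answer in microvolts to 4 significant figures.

105.7 µV

Range is 1.5 V.
LSB = 1.5 V / 2^12 = 366.211 µV.
RMS of a uniform error over width LSB is LSB/√12 = 105.7 µV.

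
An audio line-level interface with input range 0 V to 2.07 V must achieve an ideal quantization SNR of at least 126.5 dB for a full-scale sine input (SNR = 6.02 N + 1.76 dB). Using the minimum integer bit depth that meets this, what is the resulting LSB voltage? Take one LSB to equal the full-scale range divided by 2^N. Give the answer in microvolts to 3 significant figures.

Span = 2.07 V.
Required N = ⌈(126.5 − 1.76)/6.02⌉ = ⌈20.721⌉ = 21.
One LSB is 2.07 V / 2097152 = 0.987 µV.

0.987 µV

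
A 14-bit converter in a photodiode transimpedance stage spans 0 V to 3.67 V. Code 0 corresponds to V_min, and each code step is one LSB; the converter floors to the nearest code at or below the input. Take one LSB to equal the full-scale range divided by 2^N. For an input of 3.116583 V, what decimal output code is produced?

13913

Full-scale range = 3.67 V. LSB = 3.67 V / 2^14 ≈ 224.0 µV.
code = ⌊(V_in − V_min)/LSB⌋ = ⌊(V_in − V_min) × 2^14 / range⌋
     = ⌊(3.116583 − (0)) × 16384 / 3.67⌋ = ⌊3.116583 × 16384/3.67⌋
     = ⌊13913.378⌋ = 13913.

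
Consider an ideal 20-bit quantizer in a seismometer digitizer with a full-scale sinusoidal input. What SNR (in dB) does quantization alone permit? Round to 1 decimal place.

122.2 dB

Ideal quantization SNR: 6.02 × 20 + 1.76 dB = 122.2 dB.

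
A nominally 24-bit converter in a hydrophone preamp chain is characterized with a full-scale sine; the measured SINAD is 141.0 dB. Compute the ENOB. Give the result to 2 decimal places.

23.13 bits

ENOB = (SINAD − 1.76) / 6.02 = (141.0 − 1.76) / 6.02 = 139.24 / 6.02 = 23.1296.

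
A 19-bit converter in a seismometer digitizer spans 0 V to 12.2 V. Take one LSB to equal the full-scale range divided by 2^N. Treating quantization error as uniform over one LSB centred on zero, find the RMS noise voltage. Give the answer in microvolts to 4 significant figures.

6.717 µV

Span = 12.2 V.
LSB = 12.2 V ÷ 2^19 = 12.2/524288 V = 23.2697 µV.
σ_q = LSB/√12 = 23.2697 µV/3.4641 = 6.717 µV.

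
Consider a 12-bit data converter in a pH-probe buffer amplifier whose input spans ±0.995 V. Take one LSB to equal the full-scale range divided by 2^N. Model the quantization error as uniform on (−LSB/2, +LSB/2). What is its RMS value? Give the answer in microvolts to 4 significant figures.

140.2 µV

The full-scale span is 0.995 − (-0.995) = 1.99 V.
One LSB is 1.99 V / 4096 = 485.840 µV.
RMS of a uniform error over width LSB is LSB/√12 = 140.2 µV.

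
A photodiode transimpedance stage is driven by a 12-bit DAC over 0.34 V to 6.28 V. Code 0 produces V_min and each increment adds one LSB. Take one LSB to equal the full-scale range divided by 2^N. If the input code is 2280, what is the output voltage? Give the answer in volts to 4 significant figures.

Full-scale range = 6.28 V − (0.34 V) = 5.94 V. LSB = 5.94 V / 2^12.
V_out = 0.34 + 2280 × (5.94/4096) V
      = 0.34 V + 3.30645 V = 3.64645 V.

3.646 V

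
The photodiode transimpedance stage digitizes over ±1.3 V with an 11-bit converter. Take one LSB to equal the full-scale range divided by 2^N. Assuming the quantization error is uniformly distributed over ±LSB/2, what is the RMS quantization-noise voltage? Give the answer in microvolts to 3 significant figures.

Span: 1.3 V − (-1.3 V) = 2.6 V.
One LSB is 2.6 V / 2048 = 1.2695 mV.
For a uniform distribution on [−LSB/2, +LSB/2], V_rms = LSB/√12 = 1.2695 mV/3.4641 = 366 µV.

366 µV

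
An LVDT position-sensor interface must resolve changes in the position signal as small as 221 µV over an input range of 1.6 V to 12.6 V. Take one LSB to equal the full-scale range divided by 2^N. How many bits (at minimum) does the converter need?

The full-scale span is 12.6 − (1.6) = 11 V.
Need 2^N ≥ 11 V / 221 µV = 49770 → N_min = 16.

16 bits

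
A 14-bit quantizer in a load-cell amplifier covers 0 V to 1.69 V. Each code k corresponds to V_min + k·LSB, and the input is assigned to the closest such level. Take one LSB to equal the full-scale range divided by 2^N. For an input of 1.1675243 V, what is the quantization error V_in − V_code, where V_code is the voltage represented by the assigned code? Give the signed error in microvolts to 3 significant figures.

−23.9 µV

Span = 1.69 V. LSB = 1.69 V / 2^14 ≈ 103.1 µV.
Position in LSBs: (1.1675243 − (0)) × 16384/1.69 = 11318.7681; rounding gives k = 11319.
Reconstructed level: 0 + 11319 × 1.69/16384 V = 1.1675482178 V.
e = 1.1675243 − (1.1675482178) = −23.9 µV.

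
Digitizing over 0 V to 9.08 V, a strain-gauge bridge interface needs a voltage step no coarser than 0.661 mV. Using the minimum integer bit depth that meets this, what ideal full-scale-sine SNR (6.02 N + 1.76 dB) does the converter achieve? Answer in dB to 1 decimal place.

86.0 dB

Span = 9.08 V.
Levels needed ≥ 9.08/0.661 mV = 13740. 2^14 = 16384 suffices, so N_min = 14.
SNR = 6.02 × 14 + 1.76 = 86.04 dB.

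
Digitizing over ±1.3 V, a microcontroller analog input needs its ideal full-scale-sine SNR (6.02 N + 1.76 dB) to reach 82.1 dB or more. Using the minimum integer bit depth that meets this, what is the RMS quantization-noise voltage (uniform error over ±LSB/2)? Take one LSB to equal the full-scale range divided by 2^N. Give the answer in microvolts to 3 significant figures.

45.8 µV

Span: 1.3 V − (-1.3 V) = 2.6 V.
Solving 6.02 N ≥ 82.1 − 1.76: N ≥ 13.346. Round up → N = 14.
Step size = 2.6/16384 V = 158.69 µV.
V_rms = LSB/√12 = 45.8 µV.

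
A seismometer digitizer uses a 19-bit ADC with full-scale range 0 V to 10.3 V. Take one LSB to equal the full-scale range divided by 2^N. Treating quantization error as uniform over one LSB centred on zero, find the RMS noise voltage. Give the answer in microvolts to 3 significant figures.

5.67 µV

Span = 10.3 V.
LSB = 10.3 V ÷ 2^19 = 10.3/524288 V = 19.646 µV.
σ_q = LSB/√12 = 19.646 µV/3.4641 = 5.67 µV.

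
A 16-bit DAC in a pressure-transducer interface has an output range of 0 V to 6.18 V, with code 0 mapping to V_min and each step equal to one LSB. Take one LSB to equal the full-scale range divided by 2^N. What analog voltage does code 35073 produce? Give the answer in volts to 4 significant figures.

Full-scale range = 6.18 V. LSB = 6.18 V / 2^16.
V_out = 0 + 35073 × (6.18/65536) V
      = 0 V + 3.30736 V = 3.30736 V.

3.307 V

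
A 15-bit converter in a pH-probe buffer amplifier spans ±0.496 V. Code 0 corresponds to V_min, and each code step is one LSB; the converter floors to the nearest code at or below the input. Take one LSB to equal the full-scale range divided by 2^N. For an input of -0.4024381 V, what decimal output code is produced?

Span: 0.496 V − (-0.496 V) = 0.992 V. LSB = 0.992 V / 2^15 ≈ 30.27 µV.
code = ⌊(V_in − V_min)/LSB⌋ = ⌊(V_in − V_min) × 2^15 / range⌋
     = ⌊(-0.4024381 − (-0.496)) × 32768 / 0.992⌋ = ⌊0.0935619 × 32768/0.992⌋
     = ⌊3090.561⌋ = 3090.

3090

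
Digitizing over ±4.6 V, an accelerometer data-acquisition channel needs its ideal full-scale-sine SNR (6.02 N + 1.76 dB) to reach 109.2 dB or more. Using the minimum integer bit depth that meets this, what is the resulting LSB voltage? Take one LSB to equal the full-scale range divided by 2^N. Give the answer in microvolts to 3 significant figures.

35.1 µV

Range = 4.6 − (-4.6) = 9.2 V.
Solving 6.02 N ≥ 109.2 − 1.76: N ≥ 17.847. Round up → N = 18.
LSB = 9.2 V / 2^18 = 35.1 µV.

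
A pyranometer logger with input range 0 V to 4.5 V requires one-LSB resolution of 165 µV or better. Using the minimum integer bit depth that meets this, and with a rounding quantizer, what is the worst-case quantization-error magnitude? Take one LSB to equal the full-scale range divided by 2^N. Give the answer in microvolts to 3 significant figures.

Span = 4.5 V.
4.5 V / 165 µV = 27270. Since 2^14 = 16384 and 2^15 = 32768, N = 15.
LSB = 4.5 V / 2^15 = 137.33 µV.
|e|_max = LSB/2 = 68.7 µV.

68.7 µV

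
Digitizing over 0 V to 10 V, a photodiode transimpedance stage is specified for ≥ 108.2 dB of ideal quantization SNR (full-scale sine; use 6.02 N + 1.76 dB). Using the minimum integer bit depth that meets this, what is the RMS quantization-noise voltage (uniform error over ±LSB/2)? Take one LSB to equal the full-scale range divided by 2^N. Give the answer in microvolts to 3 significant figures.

11.0 µV

Range is 10 V.
Solving 6.02 N ≥ 108.2 − 1.76: N ≥ 17.681. Round up → N = 18.
LSB = 10 V ÷ 2^18 = 10/262144 V = 38.147 µV.
σ_q = LSB/√12 = 38.147 µV/3.4641 = 11.0 µV.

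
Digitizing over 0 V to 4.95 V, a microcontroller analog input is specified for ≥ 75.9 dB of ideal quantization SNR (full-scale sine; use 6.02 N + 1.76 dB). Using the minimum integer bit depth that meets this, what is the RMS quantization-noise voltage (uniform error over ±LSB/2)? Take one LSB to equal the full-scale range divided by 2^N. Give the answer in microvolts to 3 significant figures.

174 µV

Full-scale range = 4.95 V.
N ≥ (75.9 − 1.76)/6.02 = 12.316 → N_min = 13.
LSB = 4.95 V ÷ 2^13 = 4.95/8192 V = 0.60425 mV.
σ_q = LSB/√12 = 0.60425 mV/3.4641 = 174 µV.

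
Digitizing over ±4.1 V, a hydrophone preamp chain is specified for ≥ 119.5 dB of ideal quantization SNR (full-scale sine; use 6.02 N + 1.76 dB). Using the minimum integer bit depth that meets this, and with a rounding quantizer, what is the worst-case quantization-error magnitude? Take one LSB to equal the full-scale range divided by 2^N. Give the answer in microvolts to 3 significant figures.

Full-scale range = 4.1 V − (-4.1 V) = 8.2 V.
Solving 6.02 N ≥ 119.5 − 1.76: N ≥ 19.558. Round up → N = 20.
LSB = 8.2 V / 2^20 = 7.8201 µV.
Max error for round-to-nearest is LSB/2 = 3.91 µV.

3.91 µV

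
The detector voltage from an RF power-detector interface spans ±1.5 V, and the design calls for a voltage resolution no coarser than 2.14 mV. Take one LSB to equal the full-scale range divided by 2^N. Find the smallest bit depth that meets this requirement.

11 bits

Full-scale range = 1.5 V − (-1.5 V) = 3 V.
Required number of levels: 3/2.14 mV = 1401.9; smallest N with 2^N ≥ that is 11.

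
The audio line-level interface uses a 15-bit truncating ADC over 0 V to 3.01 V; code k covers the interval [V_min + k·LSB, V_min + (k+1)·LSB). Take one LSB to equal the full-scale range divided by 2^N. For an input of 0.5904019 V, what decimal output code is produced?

6427

V_FS = 3.01 V. LSB = 3.01 V / 2^15 ≈ 91.86 µV.
code = ⌊(V_in − V_min)/LSB⌋ = ⌊(V_in − V_min) × 2^15 / range⌋
     = ⌊(0.5904019 − (0)) × 32768 / 3.01⌋ = ⌊0.5904019 × 32768/3.01⌋
     = ⌊6427.339⌋ = 6427.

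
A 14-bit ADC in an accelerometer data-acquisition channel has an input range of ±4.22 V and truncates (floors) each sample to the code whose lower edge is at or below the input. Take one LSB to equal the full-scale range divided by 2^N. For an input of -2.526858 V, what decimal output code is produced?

Range = 4.22 − (-4.22) = 8.44 V. LSB = 8.44 V / 2^14 ≈ 0.5151 mV.
V_in − V_min = -2.526858 − (-4.22) = 1.693142 V.
Divide by LSB: 1.693142 × 16384/8.44 = 3286.7818.
Truncating gives code 3286.

3286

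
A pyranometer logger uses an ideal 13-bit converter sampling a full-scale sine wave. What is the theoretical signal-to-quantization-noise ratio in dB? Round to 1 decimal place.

80.0 dB

SNR = 6.02·13 + 1.76 = 80.02 dB.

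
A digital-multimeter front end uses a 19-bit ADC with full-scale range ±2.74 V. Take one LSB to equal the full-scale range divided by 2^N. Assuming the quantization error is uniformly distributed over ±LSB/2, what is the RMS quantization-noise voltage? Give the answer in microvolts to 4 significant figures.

3.017 µV

The full-scale span is 2.74 − (-2.74) = 5.48 V.
One LSB is 5.48 V / 524288 = 10.4523 µV.
σ_q = LSB/√12 = 10.4523 µV/3.4641 = 3.017 µV.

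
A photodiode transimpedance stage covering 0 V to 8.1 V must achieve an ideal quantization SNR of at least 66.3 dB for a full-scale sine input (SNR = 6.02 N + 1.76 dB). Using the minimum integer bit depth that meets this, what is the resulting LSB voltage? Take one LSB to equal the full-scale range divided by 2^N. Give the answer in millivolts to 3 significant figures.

Range is 8.1 V.
Required N = ⌈(66.3 − 1.76)/6.02⌉ = ⌈10.721⌉ = 11.
One LSB is 8.1 V / 2048 = 3.96 mV.

3.96 mV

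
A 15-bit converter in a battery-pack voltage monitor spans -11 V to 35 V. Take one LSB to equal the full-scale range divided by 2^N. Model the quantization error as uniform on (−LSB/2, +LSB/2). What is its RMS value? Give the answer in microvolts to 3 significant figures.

405 µV

The full-scale span is 35 − (-11) = 46 V.
LSB = 46 V / 2^15 = 1.4038 mV.
For a uniform distribution on [−LSB/2, +LSB/2], V_rms = LSB/√12 = 1.4038 mV/3.4641 = 405 µV.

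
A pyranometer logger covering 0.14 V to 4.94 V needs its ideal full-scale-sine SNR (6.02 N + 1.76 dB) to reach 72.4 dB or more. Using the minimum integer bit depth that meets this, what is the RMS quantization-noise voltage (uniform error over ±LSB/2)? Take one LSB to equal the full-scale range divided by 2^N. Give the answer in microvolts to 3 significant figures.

338 µV

Range = 4.94 − (0.14) = 4.8 V.
6.02 N + 1.76 ≥ 72.4 gives N ≥ 11.734, so the minimum integer is 12.
LSB = 4.8 V / 2^12 = 1.1719 mV.
V_rms = LSB/√12 = 338 µV.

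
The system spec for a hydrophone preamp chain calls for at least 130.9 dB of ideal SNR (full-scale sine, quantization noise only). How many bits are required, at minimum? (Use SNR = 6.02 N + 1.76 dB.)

Solving 6.02 N ≥ 130.9 − 1.76: N ≥ 21.452. Round up → N = 22.

22 bits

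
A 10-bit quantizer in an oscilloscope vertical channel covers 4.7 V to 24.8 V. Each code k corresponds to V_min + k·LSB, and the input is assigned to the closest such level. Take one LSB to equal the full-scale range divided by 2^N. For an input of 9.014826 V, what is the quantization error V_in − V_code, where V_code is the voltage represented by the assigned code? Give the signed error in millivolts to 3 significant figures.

−3.53 mV

Full-scale range = 24.8 V − (4.7 V) = 20.1 V. LSB = 20.1 V / 2^10 ≈ 19.63 mV.
Position in LSBs: (9.014826 − (4.7)) × 1024/20.1 = 219.8200; rounding gives k = 220.
Reconstructed level: 4.7 + 220 × 20.1/1024 V = 9.018359375 V.
Error = V_in − V_code = 9.014826 − (9.018359375) = −3.53 mV.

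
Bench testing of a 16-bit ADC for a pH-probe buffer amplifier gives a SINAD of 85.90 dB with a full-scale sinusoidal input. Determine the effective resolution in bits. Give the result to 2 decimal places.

ENOB = (85.90 − 1.76)/6.02 = 13.9767 bits.

13.98 bits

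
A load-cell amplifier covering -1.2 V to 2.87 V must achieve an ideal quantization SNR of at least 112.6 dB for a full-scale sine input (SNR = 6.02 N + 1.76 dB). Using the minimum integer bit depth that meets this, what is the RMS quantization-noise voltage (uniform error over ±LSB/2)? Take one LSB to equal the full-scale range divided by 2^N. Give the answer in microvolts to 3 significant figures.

The full-scale span is 2.87 − (-1.2) = 4.07 V.
Solving 6.02 N ≥ 112.6 − 1.76: N ≥ 18.412. Round up → N = 19.
Step size = 4.07/524288 V = 7.7629 µV.
V_rms = LSB/√12 = 2.24 µV.

2.24 µV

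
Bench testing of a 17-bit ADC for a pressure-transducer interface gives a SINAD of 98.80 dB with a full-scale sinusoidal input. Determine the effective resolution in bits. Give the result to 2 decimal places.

ENOB = (98.80 − 1.76)/6.02 = 16.1196 bits.

16.12 bits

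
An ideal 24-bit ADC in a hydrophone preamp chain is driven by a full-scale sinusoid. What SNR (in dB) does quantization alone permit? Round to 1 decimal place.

6.02(24) + 1.76 = 144.48 + 1.76 = 146.24 dB.

146.2 dB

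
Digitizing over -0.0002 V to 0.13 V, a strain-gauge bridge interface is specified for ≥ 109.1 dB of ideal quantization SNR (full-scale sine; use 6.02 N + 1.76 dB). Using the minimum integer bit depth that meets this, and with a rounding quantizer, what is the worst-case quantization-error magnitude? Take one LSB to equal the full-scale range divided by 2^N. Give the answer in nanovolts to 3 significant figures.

248 nV

Span: 0.13 V − (-0.0002 V) = 0.1302 V.
Solving 6.02 N ≥ 109.1 − 1.76: N ≥ 17.831. Round up → N = 18.
Step size = 0.1302/262144 V = 496.67 nV.
|e|_max = LSB/2 = 248 nV.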